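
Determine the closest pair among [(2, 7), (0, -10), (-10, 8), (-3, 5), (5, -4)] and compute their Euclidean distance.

Computing all pairwise distances among 5 points:

d((2, 7), (0, -10)) = 17.1172
d((2, 7), (-10, 8)) = 12.0416
d((2, 7), (-3, 5)) = 5.3852 <-- minimum
d((2, 7), (5, -4)) = 11.4018
d((0, -10), (-10, 8)) = 20.5913
d((0, -10), (-3, 5)) = 15.2971
d((0, -10), (5, -4)) = 7.8102
d((-10, 8), (-3, 5)) = 7.6158
d((-10, 8), (5, -4)) = 19.2094
d((-3, 5), (5, -4)) = 12.0416

Closest pair: (2, 7) and (-3, 5) with distance 5.3852

The closest pair is (2, 7) and (-3, 5) with Euclidean distance 5.3852. For 5 points, brute-force pairwise comparison is shown above. For large n, the divide-and-conquer algorithm (sort by x, recurse on halves, check the dividing strip) achieves O(n log n).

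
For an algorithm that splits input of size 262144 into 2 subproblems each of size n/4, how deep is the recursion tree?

For divide and conquer with division factor 4:

Problem sizes at each level:
Level 0: 262144
Level 1: 65536
Level 2: 16384
Level 3: 4096
Level 4: 1024
Level 5: 256
Level 6: 64
Level 7: 16
Level 8: 4
Level 9: 1

The root is level 0 and the size-1 base case is level 9 (the tree spans levels 0 through 9, i.e. 10 levels counting the root), so the depth is the number of divisions: log_4(262144) = 9

The recursion tree depth is log_4(262144) = 9. At each level, the problem size is divided by 4, so it takes 9 divisions to reduce to a base case of size 1. The algorithm makes 2 recursive calls at each level.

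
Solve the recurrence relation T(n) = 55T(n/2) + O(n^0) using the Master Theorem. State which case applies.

Master Theorem for T(n) = 55T(n/2) + O(n^0):

a = 55, b = 2, c = 0
log_b(a) = log_2(55) = 5.7814

Case 1: c = 0 < log_2(55) = 5.7814
T(n) = O(n^(log_2 55))

For T(n) = 55T(n/2) + O(n^0): log_2(55) = 5.7814. This is Case 1 of the Master Theorem (c < log_b(a), work dominated by leaves), giving O(n^(log_2 55)).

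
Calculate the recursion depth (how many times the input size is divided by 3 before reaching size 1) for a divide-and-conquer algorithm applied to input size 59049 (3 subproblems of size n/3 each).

For divide and conquer with division factor 3:

Problem sizes at each level:
Level 0: 59049
Level 1: 19683
Level 2: 6561
Level 3: 2187
Level 4: 729
Level 5: 243
Level 6: 81
Level 7: 27
Level 8: 9
Level 9: 3
Level 10: 1

The root is level 0 and the size-1 base case is level 10 (the tree spans levels 0 through 10, i.e. 11 levels counting the root), so the depth is the number of divisions: log_3(59049) = 10

The recursion tree depth is log_3(59049) = 10. At each level, the problem size is divided by 3, so it takes 10 divisions to reduce to a base case of size 1. The algorithm makes 3 recursive calls at each level.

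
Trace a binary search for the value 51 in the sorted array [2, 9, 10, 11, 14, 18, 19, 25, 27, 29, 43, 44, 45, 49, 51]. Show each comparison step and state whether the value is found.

Binary search for 51 in [2, 9, 10, 11, 14, 18, 19, 25, 27, 29, 43, 44, 45, 49, 51]:

lo=0, hi=14, mid=7, arr[mid]=25 -> 25 < 51, search right half
lo=8, hi=14, mid=11, arr[mid]=44 -> 44 < 51, search right half
lo=12, hi=14, mid=13, arr[mid]=49 -> 49 < 51, search right half
lo=14, hi=14, mid=14, arr[mid]=51 -> Found target at index 14!

Binary search finds 51 at index 14 after 4 comparisons. The search repeatedly halves the search space by comparing with the middle element.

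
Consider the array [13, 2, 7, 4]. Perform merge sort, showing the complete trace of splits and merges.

Merge sort trace:

Split: [13, 2, 7, 4] -> [13, 2] and [7, 4]
  Split: [13, 2] -> [13] and [2]
  Merge: [13] + [2] -> [2, 13]
  Split: [7, 4] -> [7] and [4]
  Merge: [7] + [4] -> [4, 7]
Merge: [2, 13] + [4, 7] -> [2, 4, 7, 13]

Final sorted array: [2, 4, 7, 13]

The merge sort proceeds by recursively splitting the array and merging sorted halves.
After all merges, the sorted array is [2, 4, 7, 13].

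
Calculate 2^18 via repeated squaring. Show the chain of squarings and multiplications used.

Computing 2^18 by squaring (build up from 2^1; each line after the first costs one multiplication):

2^1 = 2
2^2 = (2^1)^2 = 2^2 = 4
2^4 = (2^2)^2 = 4^2 = 16
2^8 = (2^4)^2 = 16^2 = 256
2^9 = 2 * 2^8 = 2 * 256 = 512
2^18 = (2^9)^2 = 512^2 = 262144

Result: 262144
Multiplications needed: 5 (5 lines after 2^1)

2^18 = 262144. Using exponentiation by squaring, this requires 5 multiplications. The key idea: if the exponent is even, square the half-power; if odd, multiply by the base once.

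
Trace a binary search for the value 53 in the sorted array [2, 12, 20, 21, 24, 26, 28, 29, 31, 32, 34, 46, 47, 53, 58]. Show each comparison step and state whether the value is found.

Binary search for 53 in [2, 12, 20, 21, 24, 26, 28, 29, 31, 32, 34, 46, 47, 53, 58]:

lo=0, hi=14, mid=7, arr[mid]=29 -> 29 < 53, search right half
lo=8, hi=14, mid=11, arr[mid]=46 -> 46 < 53, search right half
lo=12, hi=14, mid=13, arr[mid]=53 -> Found target at index 13!

Binary search finds 53 at index 13 after 3 comparisons. The search repeatedly halves the search space by comparing with the middle element.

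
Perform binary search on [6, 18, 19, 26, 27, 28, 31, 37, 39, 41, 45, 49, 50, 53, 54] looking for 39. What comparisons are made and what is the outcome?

Binary search for 39 in [6, 18, 19, 26, 27, 28, 31, 37, 39, 41, 45, 49, 50, 53, 54]:

lo=0, hi=14, mid=7, arr[mid]=37 -> 37 < 39, search right half
lo=8, hi=14, mid=11, arr[mid]=49 -> 49 > 39, search left half
lo=8, hi=10, mid=9, arr[mid]=41 -> 41 > 39, search left half
lo=8, hi=8, mid=8, arr[mid]=39 -> Found target at index 8!

Binary search finds 39 at index 8 after 4 comparisons. The search repeatedly halves the search space by comparing with the middle element.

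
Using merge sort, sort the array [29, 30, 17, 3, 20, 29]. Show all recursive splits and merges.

Merge sort trace:

Split: [29, 30, 17, 3, 20, 29] -> [29, 30, 17] and [3, 20, 29]
  Split: [29, 30, 17] -> [29] and [30, 17]
    Split: [30, 17] -> [30] and [17]
    Merge: [30] + [17] -> [17, 30]
  Merge: [29] + [17, 30] -> [17, 29, 30]
  Split: [3, 20, 29] -> [3] and [20, 29]
    Split: [20, 29] -> [20] and [29]
    Merge: [20] + [29] -> [20, 29]
  Merge: [3] + [20, 29] -> [3, 20, 29]
Merge: [17, 29, 30] + [3, 20, 29] -> [3, 17, 20, 29, 29, 30]

Final sorted array: [3, 17, 20, 29, 29, 30]

The merge sort proceeds by recursively splitting the array and merging sorted halves.
After all merges, the sorted array is [3, 17, 20, 29, 29, 30].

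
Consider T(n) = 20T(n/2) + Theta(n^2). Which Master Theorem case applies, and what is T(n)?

Master Theorem for T(n) = 20T(n/2) + O(n^2):

a = 20, b = 2, c = 2
log_b(a) = log_2(20) = 4.3219

Case 1: c = 2 < log_2(20) = 4.3219
T(n) = O(n^(log_2 20))

For T(n) = 20T(n/2) + O(n^2): log_2(20) = 4.3219. This is Case 1 of the Master Theorem (c < log_b(a), work dominated by leaves), giving O(n^(log_2 20)).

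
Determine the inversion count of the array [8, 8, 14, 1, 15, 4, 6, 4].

Finding inversions in [8, 8, 14, 1, 15, 4, 6, 4]:

(0, 3): arr[0]=8 > arr[3]=1
(0, 5): arr[0]=8 > arr[5]=4
(0, 6): arr[0]=8 > arr[6]=6
(0, 7): arr[0]=8 > arr[7]=4
(1, 3): arr[1]=8 > arr[3]=1
(1, 5): arr[1]=8 > arr[5]=4
(1, 6): arr[1]=8 > arr[6]=6
(1, 7): arr[1]=8 > arr[7]=4
(2, 3): arr[2]=14 > arr[3]=1
(2, 5): arr[2]=14 > arr[5]=4
(2, 6): arr[2]=14 > arr[6]=6
(2, 7): arr[2]=14 > arr[7]=4
(4, 5): arr[4]=15 > arr[5]=4
(4, 6): arr[4]=15 > arr[6]=6
(4, 7): arr[4]=15 > arr[7]=4
(6, 7): arr[6]=6 > arr[7]=4

Total inversions: 16

The array has 16 inversion(s): (0,3), (0,5), (0,6), (0,7), (1,3), (1,5), (1,6), (1,7), (2,3), (2,5), (2,6), (2,7), (4,5), (4,6), (4,7), (6,7). Each pair (i,j) satisfies i < j and arr[i] > arr[j].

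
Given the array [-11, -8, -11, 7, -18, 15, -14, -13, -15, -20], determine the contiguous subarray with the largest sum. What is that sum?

Using Kadane's algorithm on [-11, -8, -11, 7, -18, 15, -14, -13, -15, -20]:

Scanning through the array:
Position 1 (value -8): max_ending_here = -8, max_so_far = -8
Position 2 (value -11): max_ending_here = -11, max_so_far = -8
Position 3 (value 7): max_ending_here = 7, max_so_far = 7
Position 4 (value -18): max_ending_here = -11, max_so_far = 7
Position 5 (value 15): max_ending_here = 15, max_so_far = 15
Position 6 (value -14): max_ending_here = 1, max_so_far = 15
Position 7 (value -13): max_ending_here = -12, max_so_far = 15
Position 8 (value -15): max_ending_here = -15, max_so_far = 15
Position 9 (value -20): max_ending_here = -20, max_so_far = 15

Maximum subarray: [15]
Maximum sum: 15

The maximum subarray is [15] with sum 15. This subarray runs from index 5 to index 5.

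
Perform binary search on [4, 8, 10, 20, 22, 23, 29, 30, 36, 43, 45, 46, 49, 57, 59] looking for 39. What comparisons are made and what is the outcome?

Binary search for 39 in [4, 8, 10, 20, 22, 23, 29, 30, 36, 43, 45, 46, 49, 57, 59]:

lo=0, hi=14, mid=7, arr[mid]=30 -> 30 < 39, search right half
lo=8, hi=14, mid=11, arr[mid]=46 -> 46 > 39, search left half
lo=8, hi=10, mid=9, arr[mid]=43 -> 43 > 39, search left half
lo=8, hi=8, mid=8, arr[mid]=36 -> 36 < 39, search right half
lo=9 > hi=8, target 39 not found

Binary search determines that 39 is not in the array after 4 comparisons. The search space was exhausted without finding the target.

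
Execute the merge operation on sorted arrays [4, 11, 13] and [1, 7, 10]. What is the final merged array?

Merging process:

Compare 4 vs 1: take 1 from right. Merged: [1]
Compare 4 vs 7: take 4 from left. Merged: [1, 4]
Compare 11 vs 7: take 7 from right. Merged: [1, 4, 7]
Compare 11 vs 10: take 10 from right. Merged: [1, 4, 7, 10]
Append remaining from left: [11, 13]. Merged: [1, 4, 7, 10, 11, 13]

Final merged array: [1, 4, 7, 10, 11, 13]
Total comparisons: 4

The merged array is [1, 4, 7, 10, 11, 13], requiring 4 comparisons. The merge step runs in O(n) time where n is the total number of elements.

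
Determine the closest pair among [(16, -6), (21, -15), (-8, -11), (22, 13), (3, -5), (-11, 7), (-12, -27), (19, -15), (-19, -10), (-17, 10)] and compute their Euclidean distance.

Computing all pairwise distances among 10 points:

d((16, -6), (21, -15)) = 10.2956
d((16, -6), (-8, -11)) = 24.5153
d((16, -6), (22, 13)) = 19.9249
d((16, -6), (3, -5)) = 13.0384
d((16, -6), (-11, 7)) = 29.9666
d((16, -6), (-12, -27)) = 35.0
d((16, -6), (19, -15)) = 9.4868
d((16, -6), (-19, -10)) = 35.2278
d((16, -6), (-17, 10)) = 36.6742
d((21, -15), (-8, -11)) = 29.2746
d((21, -15), (22, 13)) = 28.0179
d((21, -15), (3, -5)) = 20.5913
d((21, -15), (-11, 7)) = 38.833
d((21, -15), (-12, -27)) = 35.1141
d((21, -15), (19, -15)) = 2.0 <-- minimum
d((21, -15), (-19, -10)) = 40.3113
d((21, -15), (-17, 10)) = 45.4863
d((-8, -11), (22, 13)) = 38.4187
d((-8, -11), (3, -5)) = 12.53
d((-8, -11), (-11, 7)) = 18.2483
d((-8, -11), (-12, -27)) = 16.4924
d((-8, -11), (19, -15)) = 27.2947
d((-8, -11), (-19, -10)) = 11.0454
d((-8, -11), (-17, 10)) = 22.8473
d((22, 13), (3, -5)) = 26.1725
d((22, 13), (-11, 7)) = 33.541
d((22, 13), (-12, -27)) = 52.4976
d((22, 13), (19, -15)) = 28.1603
d((22, 13), (-19, -10)) = 47.0106
d((22, 13), (-17, 10)) = 39.1152
d((3, -5), (-11, 7)) = 18.4391
d((3, -5), (-12, -27)) = 26.6271
d((3, -5), (19, -15)) = 18.868
d((3, -5), (-19, -10)) = 22.561
d((3, -5), (-17, 10)) = 25.0
d((-11, 7), (-12, -27)) = 34.0147
d((-11, 7), (19, -15)) = 37.2022
d((-11, 7), (-19, -10)) = 18.7883
d((-11, 7), (-17, 10)) = 6.7082
d((-12, -27), (19, -15)) = 33.2415
d((-12, -27), (-19, -10)) = 18.3848
d((-12, -27), (-17, 10)) = 37.3363
d((19, -15), (-19, -10)) = 38.3275
d((19, -15), (-17, 10)) = 43.8292
d((-19, -10), (-17, 10)) = 20.0998

Closest pair: (21, -15) and (19, -15) with distance 2.0

The closest pair is (21, -15) and (19, -15) with Euclidean distance 2.0. For 10 points, brute-force pairwise comparison is shown above. For large n, the divide-and-conquer algorithm (sort by x, recurse on halves, check the dividing strip) achieves O(n log n).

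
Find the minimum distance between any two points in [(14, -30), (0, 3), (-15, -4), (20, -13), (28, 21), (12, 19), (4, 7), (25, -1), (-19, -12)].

Computing all pairwise distances among 9 points:

d((14, -30), (0, 3)) = 35.8469
d((14, -30), (-15, -4)) = 38.9487
d((14, -30), (20, -13)) = 18.0278
d((14, -30), (28, 21)) = 52.8867
d((14, -30), (12, 19)) = 49.0408
d((14, -30), (4, 7)) = 38.3275
d((14, -30), (25, -1)) = 31.0161
d((14, -30), (-19, -12)) = 37.5899
d((0, 3), (-15, -4)) = 16.5529
d((0, 3), (20, -13)) = 25.6125
d((0, 3), (28, 21)) = 33.2866
d((0, 3), (12, 19)) = 20.0
d((0, 3), (4, 7)) = 5.6569 <-- minimum
d((0, 3), (25, -1)) = 25.318
d((0, 3), (-19, -12)) = 24.2074
d((-15, -4), (20, -13)) = 36.1386
d((-15, -4), (28, 21)) = 49.7393
d((-15, -4), (12, 19)) = 35.4683
d((-15, -4), (4, 7)) = 21.9545
d((-15, -4), (25, -1)) = 40.1123
d((-15, -4), (-19, -12)) = 8.9443
d((20, -13), (28, 21)) = 34.9285
d((20, -13), (12, 19)) = 32.9848
d((20, -13), (4, 7)) = 25.6125
d((20, -13), (25, -1)) = 13.0
d((20, -13), (-19, -12)) = 39.0128
d((28, 21), (12, 19)) = 16.1245
d((28, 21), (4, 7)) = 27.7849
d((28, 21), (25, -1)) = 22.2036
d((28, 21), (-19, -12)) = 57.4282
d((12, 19), (4, 7)) = 14.4222
d((12, 19), (25, -1)) = 23.8537
d((12, 19), (-19, -12)) = 43.8406
d((4, 7), (25, -1)) = 22.4722
d((4, 7), (-19, -12)) = 29.8329
d((25, -1), (-19, -12)) = 45.3542

Closest pair: (0, 3) and (4, 7) with distance 5.6569

The closest pair is (0, 3) and (4, 7) with Euclidean distance 5.6569. For 9 points, brute-force pairwise comparison is shown above. For large n, the divide-and-conquer algorithm (sort by x, recurse on halves, check the dividing strip) achieves O(n log n).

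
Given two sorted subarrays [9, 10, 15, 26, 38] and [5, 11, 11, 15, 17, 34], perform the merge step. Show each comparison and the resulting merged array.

Merging process:

Compare 9 vs 5: take 5 from right. Merged: [5]
Compare 9 vs 11: take 9 from left. Merged: [5, 9]
Compare 10 vs 11: take 10 from left. Merged: [5, 9, 10]
Compare 15 vs 11: take 11 from right. Merged: [5, 9, 10, 11]
Compare 15 vs 11: take 11 from right. Merged: [5, 9, 10, 11, 11]
Compare 15 vs 15: take 15 from left. Merged: [5, 9, 10, 11, 11, 15]
Compare 26 vs 15: take 15 from right. Merged: [5, 9, 10, 11, 11, 15, 15]
Compare 26 vs 17: take 17 from right. Merged: [5, 9, 10, 11, 11, 15, 15, 17]
Compare 26 vs 34: take 26 from left. Merged: [5, 9, 10, 11, 11, 15, 15, 17, 26]
Compare 38 vs 34: take 34 from right. Merged: [5, 9, 10, 11, 11, 15, 15, 17, 26, 34]
Append remaining from left: [38]. Merged: [5, 9, 10, 11, 11, 15, 15, 17, 26, 34, 38]

Final merged array: [5, 9, 10, 11, 11, 15, 15, 17, 26, 34, 38]
Total comparisons: 10

The merged array is [5, 9, 10, 11, 11, 15, 15, 17, 26, 34, 38], requiring 10 comparisons. The merge step runs in O(n) time where n is the total number of elements.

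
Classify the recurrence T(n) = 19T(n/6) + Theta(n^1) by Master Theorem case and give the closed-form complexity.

Master Theorem for T(n) = 19T(n/6) + O(n^1):

a = 19, b = 6, c = 1
log_b(a) = log_6(19) = 1.6433

Case 1: c = 1 < log_6(19) = 1.6433
T(n) = O(n^(log_6 19))

For T(n) = 19T(n/6) + O(n^1): log_6(19) = 1.6433. This is Case 1 of the Master Theorem (c < log_b(a), work dominated by leaves), giving O(n^(log_6 19)).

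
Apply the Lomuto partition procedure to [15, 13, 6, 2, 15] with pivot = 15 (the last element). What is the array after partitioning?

Lomuto partition with pivot = 15:

Initial array: [15, 13, 6, 2, 15]

arr[0]=15 <= 15: swap with position 0, array becomes [15, 13, 6, 2, 15]
arr[1]=13 <= 15: swap with position 1, array becomes [15, 13, 6, 2, 15]
arr[2]=6 <= 15: swap with position 2, array becomes [15, 13, 6, 2, 15]
arr[3]=2 <= 15: swap with position 3, array becomes [15, 13, 6, 2, 15]

Place pivot at position 4: [15, 13, 6, 2, 15]
Pivot position: 4

After partitioning with pivot 15, the array becomes [15, 13, 6, 2, 15]. The pivot is placed at index 4. All elements to the left of the pivot are <= 15, and all elements to the right are > 15.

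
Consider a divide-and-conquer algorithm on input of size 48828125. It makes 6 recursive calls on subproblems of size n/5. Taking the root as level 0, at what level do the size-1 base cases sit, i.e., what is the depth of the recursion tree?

For divide and conquer with division factor 5:

Problem sizes at each level:
Level 0: 48828125
Level 1: 9765625
Level 2: 1953125
Level 3: 390625
Level 4: 78125
Level 5: 15625
Level 6: 3125
Level 7: 625
Level 8: 125
Level 9: 25
Level 10: 5
Level 11: 1

The root is level 0 and the size-1 base case is level 11 (the tree spans levels 0 through 11, i.e. 12 levels counting the root), so the depth is the number of divisions: log_5(48828125) = 11

The recursion tree depth is log_5(48828125) = 11. At each level, the problem size is divided by 5, so it takes 11 divisions to reduce to a base case of size 1. The algorithm makes 6 recursive calls at each level.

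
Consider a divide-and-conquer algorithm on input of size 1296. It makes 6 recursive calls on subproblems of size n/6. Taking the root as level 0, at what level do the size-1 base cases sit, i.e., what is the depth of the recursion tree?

For divide and conquer with division factor 6:

Problem sizes at each level:
Level 0: 1296
Level 1: 216
Level 2: 36
Level 3: 6
Level 4: 1

The root is level 0 and the size-1 base case is level 4 (the tree spans levels 0 through 4, i.e. 5 levels counting the root), so the depth is the number of divisions: log_6(1296) = 4

The recursion tree depth is log_6(1296) = 4. At each level, the problem size is divided by 6, so it takes 4 divisions to reduce to a base case of size 1. The algorithm makes 6 recursive calls at each level.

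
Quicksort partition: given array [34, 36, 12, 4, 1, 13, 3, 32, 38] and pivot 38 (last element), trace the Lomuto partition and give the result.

Lomuto partition with pivot = 38:

Initial array: [34, 36, 12, 4, 1, 13, 3, 32, 38]

arr[0]=34 <= 38: swap with position 0, array becomes [34, 36, 12, 4, 1, 13, 3, 32, 38]
arr[1]=36 <= 38: swap with position 1, array becomes [34, 36, 12, 4, 1, 13, 3, 32, 38]
arr[2]=12 <= 38: swap with position 2, array becomes [34, 36, 12, 4, 1, 13, 3, 32, 38]
arr[3]=4 <= 38: swap with position 3, array becomes [34, 36, 12, 4, 1, 13, 3, 32, 38]
arr[4]=1 <= 38: swap with position 4, array becomes [34, 36, 12, 4, 1, 13, 3, 32, 38]
arr[5]=13 <= 38: swap with position 5, array becomes [34, 36, 12, 4, 1, 13, 3, 32, 38]
arr[6]=3 <= 38: swap with position 6, array becomes [34, 36, 12, 4, 1, 13, 3, 32, 38]
arr[7]=32 <= 38: swap with position 7, array becomes [34, 36, 12, 4, 1, 13, 3, 32, 38]

Place pivot at position 8: [34, 36, 12, 4, 1, 13, 3, 32, 38]
Pivot position: 8

After partitioning with pivot 38, the array becomes [34, 36, 12, 4, 1, 13, 3, 32, 38]. The pivot is placed at index 8. All elements to the left of the pivot are <= 38, and all elements to the right are > 38.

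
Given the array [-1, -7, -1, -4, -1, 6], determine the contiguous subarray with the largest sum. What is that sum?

Using Kadane's algorithm on [-1, -7, -1, -4, -1, 6]:

Scanning through the array:
Position 1 (value -7): max_ending_here = -7, max_so_far = -1
Position 2 (value -1): max_ending_here = -1, max_so_far = -1
Position 3 (value -4): max_ending_here = -4, max_so_far = -1
Position 4 (value -1): max_ending_here = -1, max_so_far = -1
Position 5 (value 6): max_ending_here = 6, max_so_far = 6

Maximum subarray: [6]
Maximum sum: 6

The maximum subarray is [6] with sum 6. This subarray runs from index 5 to index 5.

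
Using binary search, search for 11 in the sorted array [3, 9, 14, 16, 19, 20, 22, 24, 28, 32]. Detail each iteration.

Binary search for 11 in [3, 9, 14, 16, 19, 20, 22, 24, 28, 32]:

lo=0, hi=9, mid=4, arr[mid]=19 -> 19 > 11, search left half
lo=0, hi=3, mid=1, arr[mid]=9 -> 9 < 11, search right half
lo=2, hi=3, mid=2, arr[mid]=14 -> 14 > 11, search left half
lo=2 > hi=1, target 11 not found

Binary search determines that 11 is not in the array after 3 comparisons. The search space was exhausted without finding the target.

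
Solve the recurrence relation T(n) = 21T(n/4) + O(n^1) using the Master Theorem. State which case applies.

Master Theorem for T(n) = 21T(n/4) + O(n^1):

a = 21, b = 4, c = 1
log_b(a) = log_4(21) = 2.1962

Case 1: c = 1 < log_4(21) = 2.1962
T(n) = O(n^(log_4 21))

For T(n) = 21T(n/4) + O(n^1): log_4(21) = 2.1962. This is Case 1 of the Master Theorem (c < log_b(a), work dominated by leaves), giving O(n^(log_4 21)).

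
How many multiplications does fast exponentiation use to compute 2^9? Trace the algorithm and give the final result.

Computing 2^9 by squaring (build up from 2^1; each line after the first costs one multiplication):

2^1 = 2
2^2 = (2^1)^2 = 2^2 = 4
2^4 = (2^2)^2 = 4^2 = 16
2^8 = (2^4)^2 = 16^2 = 256
2^9 = 2 * 2^8 = 2 * 256 = 512

Result: 512
Multiplications needed: 4 (4 lines after 2^1)

2^9 = 512. Using exponentiation by squaring, this requires 4 multiplications. The key idea: if the exponent is even, square the half-power; if odd, multiply by the base once.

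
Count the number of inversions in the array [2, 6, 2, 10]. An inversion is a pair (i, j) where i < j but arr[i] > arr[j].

Finding inversions in [2, 6, 2, 10]:

(1, 2): arr[1]=6 > arr[2]=2

Total inversions: 1

The array has 1 inversion(s): (1,2). Each pair (i,j) satisfies i < j and arr[i] > arr[j].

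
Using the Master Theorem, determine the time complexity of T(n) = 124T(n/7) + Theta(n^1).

Master Theorem for T(n) = 124T(n/7) + O(n^1):

a = 124, b = 7, c = 1
log_b(a) = log_7(124) = 2.4771

Case 1: c = 1 < log_7(124) = 2.4771
T(n) = O(n^(log_7 124))

For T(n) = 124T(n/7) + O(n^1): log_7(124) = 2.4771. This is Case 1 of the Master Theorem (c < log_b(a), work dominated by leaves), giving O(n^(log_7 124)).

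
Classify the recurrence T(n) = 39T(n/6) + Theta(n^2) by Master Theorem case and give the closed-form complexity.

Master Theorem for T(n) = 39T(n/6) + O(n^2):

a = 39, b = 6, c = 2
log_b(a) = log_6(39) = 2.0447

Case 1: c = 2 < log_6(39) = 2.0447
T(n) = O(n^(log_6 39))

For T(n) = 39T(n/6) + O(n^2): log_6(39) = 2.0447. This is Case 1 of the Master Theorem (c < log_b(a), work dominated by leaves), giving O(n^(log_6 39)).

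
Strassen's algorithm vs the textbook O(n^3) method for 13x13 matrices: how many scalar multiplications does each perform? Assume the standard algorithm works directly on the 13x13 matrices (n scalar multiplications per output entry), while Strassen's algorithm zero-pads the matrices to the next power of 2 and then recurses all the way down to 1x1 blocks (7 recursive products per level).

Matrix multiplication for 13x13 matrices:

Strassen's algorithm requires power-of-2 dimensions. Pad 13x13 to 16x16 (next power of 2).

Standard algorithm: 13^3 = 2197 multiplications
Strassen's algorithm: 7^(log2(16)) = 7^4 = 2401 multiplications
Difference: 2197 - 2401 = -204 (Strassen uses MORE here due to padding overhead — for small or just-over-power-of-2 n, padding can outweigh the per-level savings)

Standard: 2197 multiplications (13^3). Strassen: 2401 multiplications (7^4, after padding to 16x16). Strassen reduces 8 recursive multiplications to 7 at each level.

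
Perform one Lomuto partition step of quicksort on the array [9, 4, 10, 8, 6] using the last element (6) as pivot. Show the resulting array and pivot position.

Lomuto partition with pivot = 6:

Initial array: [9, 4, 10, 8, 6]

arr[0]=9 > 6: no swap
arr[1]=4 <= 6: swap with position 0, array becomes [4, 9, 10, 8, 6]
arr[2]=10 > 6: no swap
arr[3]=8 > 6: no swap

Place pivot at position 1: [4, 6, 10, 8, 9]
Pivot position: 1

After partitioning with pivot 6, the array becomes [4, 6, 10, 8, 9]. The pivot is placed at index 1. All elements to the left of the pivot are <= 6, and all elements to the right are > 6.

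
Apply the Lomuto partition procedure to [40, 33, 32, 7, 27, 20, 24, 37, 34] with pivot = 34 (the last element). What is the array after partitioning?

Lomuto partition with pivot = 34:

Initial array: [40, 33, 32, 7, 27, 20, 24, 37, 34]

arr[0]=40 > 34: no swap
arr[1]=33 <= 34: swap with position 0, array becomes [33, 40, 32, 7, 27, 20, 24, 37, 34]
arr[2]=32 <= 34: swap with position 1, array becomes [33, 32, 40, 7, 27, 20, 24, 37, 34]
arr[3]=7 <= 34: swap with position 2, array becomes [33, 32, 7, 40, 27, 20, 24, 37, 34]
arr[4]=27 <= 34: swap with position 3, array becomes [33, 32, 7, 27, 40, 20, 24, 37, 34]
arr[5]=20 <= 34: swap with position 4, array becomes [33, 32, 7, 27, 20, 40, 24, 37, 34]
arr[6]=24 <= 34: swap with position 5, array becomes [33, 32, 7, 27, 20, 24, 40, 37, 34]
arr[7]=37 > 34: no swap

Place pivot at position 6: [33, 32, 7, 27, 20, 24, 34, 37, 40]
Pivot position: 6

After partitioning with pivot 34, the array becomes [33, 32, 7, 27, 20, 24, 34, 37, 40]. The pivot is placed at index 6. All elements to the left of the pivot are <= 34, and all elements to the right are > 34.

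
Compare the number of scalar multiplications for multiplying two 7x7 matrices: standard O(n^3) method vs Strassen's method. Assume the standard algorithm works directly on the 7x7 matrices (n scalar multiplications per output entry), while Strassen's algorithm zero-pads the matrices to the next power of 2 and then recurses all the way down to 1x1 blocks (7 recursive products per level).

Matrix multiplication for 7x7 matrices:

Strassen's algorithm requires power-of-2 dimensions. Pad 7x7 to 8x8 (next power of 2).

Standard algorithm: 7^3 = 343 multiplications
Strassen's algorithm: 7^(log2(8)) = 7^3 = 343 multiplications
Savings: 343 - 343 = 0 multiplications

Standard: 343 multiplications (7^3). Strassen: 343 multiplications (7^3, after padding to 8x8). Strassen reduces 8 recursive multiplications to 7 at each level.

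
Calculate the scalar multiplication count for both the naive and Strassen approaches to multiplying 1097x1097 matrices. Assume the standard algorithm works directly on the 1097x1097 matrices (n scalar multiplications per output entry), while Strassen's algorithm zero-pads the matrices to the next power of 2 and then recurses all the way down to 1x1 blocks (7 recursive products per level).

Matrix multiplication for 1097x1097 matrices:

Strassen's algorithm requires power-of-2 dimensions. Pad 1097x1097 to 2048x2048 (next power of 2).

Standard algorithm: 1097^3 = 1320139673 multiplications
Strassen's algorithm: 7^(log2(2048)) = 7^11 = 1977326743 multiplications
Difference: 1320139673 - 1977326743 = -657187070 (Strassen uses MORE here due to padding overhead — for small or just-over-power-of-2 n, padding can outweigh the per-level savings)

Standard: 1320139673 multiplications (1097^3). Strassen: 1977326743 multiplications (7^11, after padding to 2048x2048). Strassen reduces 8 recursive multiplications to 7 at each level.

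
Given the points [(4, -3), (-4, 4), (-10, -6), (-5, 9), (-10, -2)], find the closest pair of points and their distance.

Computing all pairwise distances among 5 points:

d((4, -3), (-4, 4)) = 10.6301
d((4, -3), (-10, -6)) = 14.3178
d((4, -3), (-5, 9)) = 15.0
d((4, -3), (-10, -2)) = 14.0357
d((-4, 4), (-10, -6)) = 11.6619
d((-4, 4), (-5, 9)) = 5.099
d((-4, 4), (-10, -2)) = 8.4853
d((-10, -6), (-5, 9)) = 15.8114
d((-10, -6), (-10, -2)) = 4.0 <-- minimum
d((-5, 9), (-10, -2)) = 12.083

Closest pair: (-10, -6) and (-10, -2) with distance 4.0

The closest pair is (-10, -6) and (-10, -2) with Euclidean distance 4.0. For 5 points, brute-force pairwise comparison is shown above. For large n, the divide-and-conquer algorithm (sort by x, recurse on halves, check the dividing strip) achieves O(n log n).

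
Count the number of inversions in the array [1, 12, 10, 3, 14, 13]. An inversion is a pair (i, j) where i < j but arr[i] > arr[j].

Finding inversions in [1, 12, 10, 3, 14, 13]:

(1, 2): arr[1]=12 > arr[2]=10
(1, 3): arr[1]=12 > arr[3]=3
(2, 3): arr[2]=10 > arr[3]=3
(4, 5): arr[4]=14 > arr[5]=13

Total inversions: 4

The array has 4 inversion(s): (1,2), (1,3), (2,3), (4,5). Each pair (i,j) satisfies i < j and arr[i] > arr[j].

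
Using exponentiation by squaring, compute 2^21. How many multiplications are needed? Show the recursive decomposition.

Computing 2^21 by squaring (build up from 2^1; each line after the first costs one multiplication):

2^1 = 2
2^2 = (2^1)^2 = 2^2 = 4
2^4 = (2^2)^2 = 4^2 = 16
2^5 = 2 * 2^4 = 2 * 16 = 32
2^10 = (2^5)^2 = 32^2 = 1024
2^20 = (2^10)^2 = 1024^2 = 1048576
2^21 = 2 * 2^20 = 2 * 1048576 = 2097152

Result: 2097152
Multiplications needed: 6 (6 lines after 2^1)

2^21 = 2097152. Using exponentiation by squaring, this requires 6 multiplications. The key idea: if the exponent is even, square the half-power; if odd, multiply by the base once.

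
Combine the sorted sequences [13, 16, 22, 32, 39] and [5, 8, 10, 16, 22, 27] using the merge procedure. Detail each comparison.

Merging process:

Compare 13 vs 5: take 5 from right. Merged: [5]
Compare 13 vs 8: take 8 from right. Merged: [5, 8]
Compare 13 vs 10: take 10 from right. Merged: [5, 8, 10]
Compare 13 vs 16: take 13 from left. Merged: [5, 8, 10, 13]
Compare 16 vs 16: take 16 from left. Merged: [5, 8, 10, 13, 16]
Compare 22 vs 16: take 16 from right. Merged: [5, 8, 10, 13, 16, 16]
Compare 22 vs 22: take 22 from left. Merged: [5, 8, 10, 13, 16, 16, 22]
Compare 32 vs 22: take 22 from right. Merged: [5, 8, 10, 13, 16, 16, 22, 22]
Compare 32 vs 27: take 27 from right. Merged: [5, 8, 10, 13, 16, 16, 22, 22, 27]
Append remaining from left: [32, 39]. Merged: [5, 8, 10, 13, 16, 16, 22, 22, 27, 32, 39]

Final merged array: [5, 8, 10, 13, 16, 16, 22, 22, 27, 32, 39]
Total comparisons: 9

The merged array is [5, 8, 10, 13, 16, 16, 22, 22, 27, 32, 39], requiring 9 comparisons. The merge step runs in O(n) time where n is the total number of elements.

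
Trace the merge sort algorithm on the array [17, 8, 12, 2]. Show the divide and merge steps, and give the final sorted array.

Merge sort trace:

Split: [17, 8, 12, 2] -> [17, 8] and [12, 2]
  Split: [17, 8] -> [17] and [8]
  Merge: [17] + [8] -> [8, 17]
  Split: [12, 2] -> [12] and [2]
  Merge: [12] + [2] -> [2, 12]
Merge: [8, 17] + [2, 12] -> [2, 8, 12, 17]

Final sorted array: [2, 8, 12, 17]

The merge sort proceeds by recursively splitting the array and merging sorted halves.
After all merges, the sorted array is [2, 8, 12, 17].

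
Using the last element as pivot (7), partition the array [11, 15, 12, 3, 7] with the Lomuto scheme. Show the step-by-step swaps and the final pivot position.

Lomuto partition with pivot = 7:

Initial array: [11, 15, 12, 3, 7]

arr[0]=11 > 7: no swap
arr[1]=15 > 7: no swap
arr[2]=12 > 7: no swap
arr[3]=3 <= 7: swap with position 0, array becomes [3, 15, 12, 11, 7]

Place pivot at position 1: [3, 7, 12, 11, 15]
Pivot position: 1

After partitioning with pivot 7, the array becomes [3, 7, 12, 11, 15]. The pivot is placed at index 1. All elements to the left of the pivot are <= 7, and all elements to the right are > 7.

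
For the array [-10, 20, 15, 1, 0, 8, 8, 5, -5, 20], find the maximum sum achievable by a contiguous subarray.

Using Kadane's algorithm on [-10, 20, 15, 1, 0, 8, 8, 5, -5, 20]:

Scanning through the array:
Position 1 (value 20): max_ending_here = 20, max_so_far = 20
Position 2 (value 15): max_ending_here = 35, max_so_far = 35
Position 3 (value 1): max_ending_here = 36, max_so_far = 36
Position 4 (value 0): max_ending_here = 36, max_so_far = 36
Position 5 (value 8): max_ending_here = 44, max_so_far = 44
Position 6 (value 8): max_ending_here = 52, max_so_far = 52
Position 7 (value 5): max_ending_here = 57, max_so_far = 57
Position 8 (value -5): max_ending_here = 52, max_so_far = 57
Position 9 (value 20): max_ending_here = 72, max_so_far = 72

Maximum subarray: [20, 15, 1, 0, 8, 8, 5, -5, 20]
Maximum sum: 72

The maximum subarray is [20, 15, 1, 0, 8, 8, 5, -5, 20] with sum 72. This subarray runs from index 1 to index 9.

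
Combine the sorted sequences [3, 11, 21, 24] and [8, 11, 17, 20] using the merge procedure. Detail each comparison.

Merging process:

Compare 3 vs 8: take 3 from left. Merged: [3]
Compare 11 vs 8: take 8 from right. Merged: [3, 8]
Compare 11 vs 11: take 11 from left. Merged: [3, 8, 11]
Compare 21 vs 11: take 11 from right. Merged: [3, 8, 11, 11]
Compare 21 vs 17: take 17 from right. Merged: [3, 8, 11, 11, 17]
Compare 21 vs 20: take 20 from right. Merged: [3, 8, 11, 11, 17, 20]
Append remaining from left: [21, 24]. Merged: [3, 8, 11, 11, 17, 20, 21, 24]

Final merged array: [3, 8, 11, 11, 17, 20, 21, 24]
Total comparisons: 6

The merged array is [3, 8, 11, 11, 17, 20, 21, 24], requiring 6 comparisons. The merge step runs in O(n) time where n is the total number of elements.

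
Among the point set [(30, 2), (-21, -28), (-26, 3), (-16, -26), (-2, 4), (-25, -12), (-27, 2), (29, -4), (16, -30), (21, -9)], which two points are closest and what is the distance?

Computing all pairwise distances among 10 points:

d((30, 2), (-21, -28)) = 59.1692
d((30, 2), (-26, 3)) = 56.0089
d((30, 2), (-16, -26)) = 53.8516
d((30, 2), (-2, 4)) = 32.0624
d((30, 2), (-25, -12)) = 56.7539
d((30, 2), (-27, 2)) = 57.0
d((30, 2), (29, -4)) = 6.0828
d((30, 2), (16, -30)) = 34.9285
d((30, 2), (21, -9)) = 14.2127
d((-21, -28), (-26, 3)) = 31.4006
d((-21, -28), (-16, -26)) = 5.3852
d((-21, -28), (-2, 4)) = 37.2156
d((-21, -28), (-25, -12)) = 16.4924
d((-21, -28), (-27, 2)) = 30.5941
d((-21, -28), (29, -4)) = 55.4617
d((-21, -28), (16, -30)) = 37.054
d((-21, -28), (21, -9)) = 46.0977
d((-26, 3), (-16, -26)) = 30.6757
d((-26, 3), (-2, 4)) = 24.0208
d((-26, 3), (-25, -12)) = 15.0333
d((-26, 3), (-27, 2)) = 1.4142 <-- minimum
d((-26, 3), (29, -4)) = 55.4437
d((-26, 3), (16, -30)) = 53.4135
d((-26, 3), (21, -9)) = 48.5077
d((-16, -26), (-2, 4)) = 33.1059
d((-16, -26), (-25, -12)) = 16.6433
d((-16, -26), (-27, 2)) = 30.0832
d((-16, -26), (29, -4)) = 50.0899
d((-16, -26), (16, -30)) = 32.249
d((-16, -26), (21, -9)) = 40.7185
d((-2, 4), (-25, -12)) = 28.0179
d((-2, 4), (-27, 2)) = 25.0799
d((-2, 4), (29, -4)) = 32.0156
d((-2, 4), (16, -30)) = 38.4708
d((-2, 4), (21, -9)) = 26.4197
d((-25, -12), (-27, 2)) = 14.1421
d((-25, -12), (29, -4)) = 54.5894
d((-25, -12), (16, -30)) = 44.7772
d((-25, -12), (21, -9)) = 46.0977
d((-27, 2), (29, -4)) = 56.3205
d((-27, 2), (16, -30)) = 53.6004
d((-27, 2), (21, -9)) = 49.2443
d((29, -4), (16, -30)) = 29.0689
d((29, -4), (21, -9)) = 9.434
d((16, -30), (21, -9)) = 21.587

Closest pair: (-26, 3) and (-27, 2) with distance 1.4142

The closest pair is (-26, 3) and (-27, 2) with Euclidean distance 1.4142. For 10 points, brute-force pairwise comparison is shown above. For large n, the divide-and-conquer algorithm (sort by x, recurse on halves, check the dividing strip) achieves O(n log n).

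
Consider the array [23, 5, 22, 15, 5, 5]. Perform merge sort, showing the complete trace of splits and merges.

Merge sort trace:

Split: [23, 5, 22, 15, 5, 5] -> [23, 5, 22] and [15, 5, 5]
  Split: [23, 5, 22] -> [23] and [5, 22]
    Split: [5, 22] -> [5] and [22]
    Merge: [5] + [22] -> [5, 22]
  Merge: [23] + [5, 22] -> [5, 22, 23]
  Split: [15, 5, 5] -> [15] and [5, 5]
    Split: [5, 5] -> [5] and [5]
    Merge: [5] + [5] -> [5, 5]
  Merge: [15] + [5, 5] -> [5, 5, 15]
Merge: [5, 22, 23] + [5, 5, 15] -> [5, 5, 5, 15, 22, 23]

Final sorted array: [5, 5, 5, 15, 22, 23]

The merge sort proceeds by recursively splitting the array and merging sorted halves.
After all merges, the sorted array is [5, 5, 5, 15, 22, 23].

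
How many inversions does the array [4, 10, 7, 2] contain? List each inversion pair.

Finding inversions in [4, 10, 7, 2]:

(0, 3): arr[0]=4 > arr[3]=2
(1, 2): arr[1]=10 > arr[2]=7
(1, 3): arr[1]=10 > arr[3]=2
(2, 3): arr[2]=7 > arr[3]=2

Total inversions: 4

The array has 4 inversion(s): (0,3), (1,2), (1,3), (2,3). Each pair (i,j) satisfies i < j and arr[i] > arr[j].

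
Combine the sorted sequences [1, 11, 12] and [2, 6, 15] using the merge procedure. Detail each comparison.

Merging process:

Compare 1 vs 2: take 1 from left. Merged: [1]
Compare 11 vs 2: take 2 from right. Merged: [1, 2]
Compare 11 vs 6: take 6 from right. Merged: [1, 2, 6]
Compare 11 vs 15: take 11 from left. Merged: [1, 2, 6, 11]
Compare 12 vs 15: take 12 from left. Merged: [1, 2, 6, 11, 12]
Append remaining from right: [15]. Merged: [1, 2, 6, 11, 12, 15]

Final merged array: [1, 2, 6, 11, 12, 15]
Total comparisons: 5

The merged array is [1, 2, 6, 11, 12, 15], requiring 5 comparisons. The merge step runs in O(n) time where n is the total number of elements.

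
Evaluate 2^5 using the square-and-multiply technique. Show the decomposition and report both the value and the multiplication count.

Computing 2^5 by squaring (build up from 2^1; each line after the first costs one multiplication):

2^1 = 2
2^2 = (2^1)^2 = 2^2 = 4
2^4 = (2^2)^2 = 4^2 = 16
2^5 = 2 * 2^4 = 2 * 16 = 32

Result: 32
Multiplications needed: 3 (3 lines after 2^1)

2^5 = 32. Using exponentiation by squaring, this requires 3 multiplications. The key idea: if the exponent is even, square the half-power; if odd, multiply by the base once.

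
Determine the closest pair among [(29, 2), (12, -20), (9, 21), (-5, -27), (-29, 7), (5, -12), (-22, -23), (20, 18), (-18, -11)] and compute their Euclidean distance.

Computing all pairwise distances among 9 points:

d((29, 2), (12, -20)) = 27.8029
d((29, 2), (9, 21)) = 27.5862
d((29, 2), (-5, -27)) = 44.6878
d((29, 2), (-29, 7)) = 58.2151
d((29, 2), (5, -12)) = 27.7849
d((29, 2), (-22, -23)) = 56.7979
d((29, 2), (20, 18)) = 18.3576
d((29, 2), (-18, -11)) = 48.7647
d((12, -20), (9, 21)) = 41.1096
d((12, -20), (-5, -27)) = 18.3848
d((12, -20), (-29, 7)) = 49.0918
d((12, -20), (5, -12)) = 10.6301 <-- minimum
d((12, -20), (-22, -23)) = 34.1321
d((12, -20), (20, 18)) = 38.833
d((12, -20), (-18, -11)) = 31.3209
d((9, 21), (-5, -27)) = 50.0
d((9, 21), (-29, 7)) = 40.4969
d((9, 21), (5, -12)) = 33.2415
d((9, 21), (-22, -23)) = 53.8238
d((9, 21), (20, 18)) = 11.4018
d((9, 21), (-18, -11)) = 41.8688
d((-5, -27), (-29, 7)) = 41.6173
d((-5, -27), (5, -12)) = 18.0278
d((-5, -27), (-22, -23)) = 17.4642
d((-5, -27), (20, 18)) = 51.4782
d((-5, -27), (-18, -11)) = 20.6155
d((-29, 7), (5, -12)) = 38.9487
d((-29, 7), (-22, -23)) = 30.8058
d((-29, 7), (20, 18)) = 50.2195
d((-29, 7), (-18, -11)) = 21.095
d((5, -12), (-22, -23)) = 29.1548
d((5, -12), (20, 18)) = 33.541
d((5, -12), (-18, -11)) = 23.0217
d((-22, -23), (20, 18)) = 58.6941
d((-22, -23), (-18, -11)) = 12.6491
d((20, 18), (-18, -11)) = 47.8017

Closest pair: (12, -20) and (5, -12) with distance 10.6301

The closest pair is (12, -20) and (5, -12) with Euclidean distance 10.6301. For 9 points, brute-force pairwise comparison is shown above. For large n, the divide-and-conquer algorithm (sort by x, recurse on halves, check the dividing strip) achieves O(n log n).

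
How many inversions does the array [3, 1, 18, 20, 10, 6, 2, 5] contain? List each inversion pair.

Finding inversions in [3, 1, 18, 20, 10, 6, 2, 5]:

(0, 1): arr[0]=3 > arr[1]=1
(0, 6): arr[0]=3 > arr[6]=2
(2, 4): arr[2]=18 > arr[4]=10
(2, 5): arr[2]=18 > arr[5]=6
(2, 6): arr[2]=18 > arr[6]=2
(2, 7): arr[2]=18 > arr[7]=5
(3, 4): arr[3]=20 > arr[4]=10
(3, 5): arr[3]=20 > arr[5]=6
(3, 6): arr[3]=20 > arr[6]=2
(3, 7): arr[3]=20 > arr[7]=5
(4, 5): arr[4]=10 > arr[5]=6
(4, 6): arr[4]=10 > arr[6]=2
(4, 7): arr[4]=10 > arr[7]=5
(5, 6): arr[5]=6 > arr[6]=2
(5, 7): arr[5]=6 > arr[7]=5

Total inversions: 15

The array has 15 inversion(s): (0,1), (0,6), (2,4), (2,5), (2,6), (2,7), (3,4), (3,5), (3,6), (3,7), (4,5), (4,6), (4,7), (5,6), (5,7). Each pair (i,j) satisfies i < j and arr[i] > arr[j].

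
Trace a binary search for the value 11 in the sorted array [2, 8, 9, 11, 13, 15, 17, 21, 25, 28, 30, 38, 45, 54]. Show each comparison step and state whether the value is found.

Binary search for 11 in [2, 8, 9, 11, 13, 15, 17, 21, 25, 28, 30, 38, 45, 54]:

lo=0, hi=13, mid=6, arr[mid]=17 -> 17 > 11, search left half
lo=0, hi=5, mid=2, arr[mid]=9 -> 9 < 11, search right half
lo=3, hi=5, mid=4, arr[mid]=13 -> 13 > 11, search left half
lo=3, hi=3, mid=3, arr[mid]=11 -> Found target at index 3!

Binary search finds 11 at index 3 after 4 comparisons. The search repeatedly halves the search space by comparing with the middle element.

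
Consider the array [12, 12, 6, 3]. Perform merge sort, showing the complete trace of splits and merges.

Merge sort trace:

Split: [12, 12, 6, 3] -> [12, 12] and [6, 3]
  Split: [12, 12] -> [12] and [12]
  Merge: [12] + [12] -> [12, 12]
  Split: [6, 3] -> [6] and [3]
  Merge: [6] + [3] -> [3, 6]
Merge: [12, 12] + [3, 6] -> [3, 6, 12, 12]

Final sorted array: [3, 6, 12, 12]

The merge sort proceeds by recursively splitting the array and merging sorted halves.
After all merges, the sorted array is [3, 6, 12, 12].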